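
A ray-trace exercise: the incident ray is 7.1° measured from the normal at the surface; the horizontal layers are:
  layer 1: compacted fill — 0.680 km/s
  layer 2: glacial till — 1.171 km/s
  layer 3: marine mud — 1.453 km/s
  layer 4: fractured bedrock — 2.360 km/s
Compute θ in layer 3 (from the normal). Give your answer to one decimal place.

Ray parameter p = sin 7.1° / 0.680 = 1.8177e-01 s/km.
sin θ_3 = p·V_3 = 1.8177e-01 × 1.453 = 0.2641.
θ_3 = arcsin 0.2641 = 15.31°.

15.3°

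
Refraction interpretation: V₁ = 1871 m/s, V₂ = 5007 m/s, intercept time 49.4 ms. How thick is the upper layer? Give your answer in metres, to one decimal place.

49.8 m

h = tᵢ·V₁·V₂ / (2·√(V₂²−V₁²)).
√(V₂²−V₁²) = √(5007² − 1871²) = 4644.3 m/s.
h = 0.0494 s × 1871 × 5007 / (2 × 4644.3) = 49.82 m.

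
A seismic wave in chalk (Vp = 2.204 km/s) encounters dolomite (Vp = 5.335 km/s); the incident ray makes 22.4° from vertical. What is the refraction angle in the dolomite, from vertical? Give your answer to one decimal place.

67.3°

Snell's law: sin θ₂ = (V₂/V₁)·sin θ₁ = (5.335/2.204)·sin 22.4° = 0.9224.
θ₂ = arcsin 0.9224 = 67.28° from the normal.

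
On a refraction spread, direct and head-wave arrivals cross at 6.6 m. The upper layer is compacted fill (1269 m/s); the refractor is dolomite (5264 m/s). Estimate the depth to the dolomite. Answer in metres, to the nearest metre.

3 m

x_cross = 2h·√((V₂+V₁)/(V₂−V₁)) → h = x_cross / (2·√((V₂+V₁)/(V₂−V₁))).
√((V₂+V₁)/(V₂−V₁)) = √((5264+1269)/(5264−1269)) = 1.2788.
h = 6.6 / (2·1.2788) = 2.58 m.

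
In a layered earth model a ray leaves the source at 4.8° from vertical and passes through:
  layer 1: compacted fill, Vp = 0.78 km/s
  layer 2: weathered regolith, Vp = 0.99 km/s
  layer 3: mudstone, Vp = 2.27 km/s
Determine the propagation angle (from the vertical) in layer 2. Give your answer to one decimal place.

Snell's law across each interface conserves sin θ / V, so sin θ_2 = V_2·sin θ₁/V₁.
sin θ_2 = 0.99 × sin 4.8° / 0.78 = 0.1062.
θ_2 = 6.10° from the vertical.

6.1°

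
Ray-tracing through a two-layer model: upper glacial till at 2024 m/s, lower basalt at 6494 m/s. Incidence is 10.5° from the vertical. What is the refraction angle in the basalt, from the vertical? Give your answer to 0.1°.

sin θ₁/V₁ = sin θ₂/V₂ ⇒ sin θ₂ = 6494·sin 10.5°/2024 = 6494·0.1822/2024 = 0.5847.
θ₂ = arcsin 0.5847 = 35.78° from the normal.

35.8°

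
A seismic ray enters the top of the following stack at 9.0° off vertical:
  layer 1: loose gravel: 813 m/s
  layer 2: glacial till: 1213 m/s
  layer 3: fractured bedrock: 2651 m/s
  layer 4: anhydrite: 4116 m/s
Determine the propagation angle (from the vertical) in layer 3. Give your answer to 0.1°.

30.7°

Ray parameter p = sin 9.0° / 813 = 1.9242e-04 s/m.
sin θ_3 = p·V_3 = 1.9242e-04 × 2651 = 0.5101.
θ_3 = 30.67° from the vertical.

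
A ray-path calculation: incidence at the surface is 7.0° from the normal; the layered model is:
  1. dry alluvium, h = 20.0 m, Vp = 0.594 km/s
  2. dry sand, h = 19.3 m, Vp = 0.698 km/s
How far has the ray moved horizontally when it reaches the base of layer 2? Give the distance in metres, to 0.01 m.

p = sin θ₁/V₁ = sin 7.0°/0.594 = 2.0517e-01 s/km is conserved through the stack.
Layer 1: θ = 7.00°; offset = 20.0·tan 7.00° = 2.4557 m.
Layer 2: sin θ = p·0.698 = 0.1432 → θ = 8.23°; offset = 19.3·tan 8.23° = 2.7927 m.
Total horizontal offset = 5.2484 m.

5.25 m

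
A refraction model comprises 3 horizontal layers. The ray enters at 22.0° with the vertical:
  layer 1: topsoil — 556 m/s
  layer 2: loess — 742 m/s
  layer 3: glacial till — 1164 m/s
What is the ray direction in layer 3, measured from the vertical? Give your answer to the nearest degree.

52°

Ray parameter p = sin 22.0° / 556 = 6.7375e-04 s/m.
sin θ_3 = p·V_3 = 6.7375e-04 × 1164 = 0.7842.
θ_3 = arcsin 0.7842 = 51.65°.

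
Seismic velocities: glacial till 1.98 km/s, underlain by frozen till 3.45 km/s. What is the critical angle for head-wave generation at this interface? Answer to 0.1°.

35.0°

At critical incidence the refracted ray runs along the interface (θ₂ = 90°), so sin θ_c = V₁/V₂.
θ_c = arcsin(1.98/3.45) = arcsin 0.5739 = 35.02°.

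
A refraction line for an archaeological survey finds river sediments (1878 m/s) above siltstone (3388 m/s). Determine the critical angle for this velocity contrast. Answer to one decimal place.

33.7°

At critical incidence the refracted ray runs along the interface (θ₂ = 90°), so sin θ_c = V₁/V₂.
θ_c = arcsin(1878/3388) = arcsin 0.5543 = 33.66°.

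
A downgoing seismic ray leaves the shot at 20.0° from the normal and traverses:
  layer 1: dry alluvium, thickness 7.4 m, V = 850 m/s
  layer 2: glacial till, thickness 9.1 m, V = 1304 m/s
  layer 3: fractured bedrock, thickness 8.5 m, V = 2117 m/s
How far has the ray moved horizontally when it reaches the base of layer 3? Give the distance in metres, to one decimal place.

Apply Snell's law at each interface; in layer i the horizontal offset is hᵢ·tan θᵢ.
Layer 1: θ = 20.00°; offset = 7.4·tan 20.00° = 2.693 m.
Layer 2: sin θ = 1304·sin 20.0°/850 = 0.5247, θ = 31.65°; offset = 9.1·tan 31.65° = 5.609 m.
Layer 3: sin θ = 2117·sin 20.0°/850 = 0.8518, θ = 58.41°; offset = 8.5·tan 58.41° = 13.823 m.
Summing the layer offsets gives 22.125 m.

22.1 m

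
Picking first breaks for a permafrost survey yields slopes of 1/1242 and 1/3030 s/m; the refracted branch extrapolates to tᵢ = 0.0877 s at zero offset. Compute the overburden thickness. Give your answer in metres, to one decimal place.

θ_c = arcsin(1242/3030) = 24.20°; cos θ_c = 0.9121.
tᵢ = 2h cos θ_c/V₁ ⇒ h = tᵢ·V₁/(2 cos θ_c) = 0.0877·1242/(2·0.9121) = 59.71 m.

59.7 m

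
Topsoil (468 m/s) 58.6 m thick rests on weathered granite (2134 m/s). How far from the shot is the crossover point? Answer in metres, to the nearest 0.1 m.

x_cross = 2h·√((V₂+V₁)/(V₂−V₁)).
(V₂+V₁)/(V₂−V₁) = (2134+468)/(2134−468) = 1.5618; √ = 1.2497.
x_cross = 2·58.6·1.2497 = 146.47 m.

146.5 m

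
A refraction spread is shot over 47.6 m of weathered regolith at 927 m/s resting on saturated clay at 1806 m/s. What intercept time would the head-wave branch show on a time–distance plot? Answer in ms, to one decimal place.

tᵢ = 2h·√(V₂²−V₁²)/(V₁V₂).
√(V₂²−V₁²) = √(1806²−927²) = 1549.9 m/s.
tᵢ = 2·47.6·1549.9/(927·1806) = 0.08814 s.

88.1 ms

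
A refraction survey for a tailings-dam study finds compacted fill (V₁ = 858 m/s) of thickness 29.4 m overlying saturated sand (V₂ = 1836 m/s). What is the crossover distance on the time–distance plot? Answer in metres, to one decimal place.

θ_c = arcsin(858/1836) = 27.86°, so cos θ_c = 0.8841 and tᵢ = 2h cos θ_c/V₁ = 0.0606 s.
At crossover x/V₁ = x/V₂ + tᵢ ⇒ x = tᵢ/(1/V₁ − 1/V₂) = 0.06059/(1.1655e-03 − 5.4466e-04) = 97.59 m.

97.6 m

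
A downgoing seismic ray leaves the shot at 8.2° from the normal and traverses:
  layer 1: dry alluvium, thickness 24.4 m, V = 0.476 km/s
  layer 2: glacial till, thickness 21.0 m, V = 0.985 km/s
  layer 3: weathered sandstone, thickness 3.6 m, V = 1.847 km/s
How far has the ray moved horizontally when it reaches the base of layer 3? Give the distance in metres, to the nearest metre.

Apply Snell's law at each interface; in layer i the horizontal offset is hᵢ·tan θᵢ.
Layer 1: θ = 8.20°; offset = 24.4·tan 8.20° = 3.516 m.
Layer 2: sin θ = 0.985·sin 8.2°/0.476 = 0.2951, θ = 17.17°; offset = 21.0·tan 17.17° = 6.487 m.
Layer 3: sin θ = 1.847·sin 8.2°/0.476 = 0.5534, θ = 33.60°; offset = 3.6·tan 33.60° = 2.392 m.
Total horizontal offset = 12.395 m.

12 m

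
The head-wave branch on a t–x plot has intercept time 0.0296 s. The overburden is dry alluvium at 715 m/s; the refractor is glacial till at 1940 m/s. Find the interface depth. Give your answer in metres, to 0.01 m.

11.38 m

h = tᵢ·V₁·V₂ / (2·√(V₂²−V₁²)).
√(V₂²−V₁²) = √(1940² − 715²) = 1803.4 m/s.
h = 0.0296 s × 715 × 1940 / (2 × 1803.4) = 11.38 m.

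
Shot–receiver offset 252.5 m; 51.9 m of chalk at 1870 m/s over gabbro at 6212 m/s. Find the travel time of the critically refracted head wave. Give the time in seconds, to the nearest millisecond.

t = x/V₂ + 2h·√(V₂²−V₁²)/(V₁V₂).
√(V₂²−V₁²) = √(6212²−1870²) = 5923.9 m/s; delay term = 2·51.9·5923.9/(1870·6212) = 0.05293 s.
t = 252.5/6212 + 0.05293 = 0.09358 s.

0.094 s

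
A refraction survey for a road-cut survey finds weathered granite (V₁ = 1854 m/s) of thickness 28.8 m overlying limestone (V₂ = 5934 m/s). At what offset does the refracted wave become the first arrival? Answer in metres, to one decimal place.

x_cross = 2h·√((V₂+V₁)/(V₂−V₁)).
(V₂+V₁)/(V₂−V₁) = (5934+1854)/(5934−1854) = 1.9088; √ = 1.3816.
x_cross = 2·28.8·1.3816 = 79.58 m.

79.6 m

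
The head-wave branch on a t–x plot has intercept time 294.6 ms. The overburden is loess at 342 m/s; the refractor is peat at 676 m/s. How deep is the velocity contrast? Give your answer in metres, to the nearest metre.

58 m

h = tᵢ·V₁·V₂ / (2·√(V₂²−V₁²)).
√(V₂²−V₁²) = √(676² − 342²) = 583.1 m/s.
h = 0.2946 s × 342 × 676 / (2 × 583.1) = 58.40 m.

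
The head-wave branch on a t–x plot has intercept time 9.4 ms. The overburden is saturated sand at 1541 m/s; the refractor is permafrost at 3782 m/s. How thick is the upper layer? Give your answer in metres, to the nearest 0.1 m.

7.9 m

θ_c = arcsin(1541/3782) = 24.05°; cos θ_c = 0.9132.
tᵢ = 2h cos θ_c/V₁ ⇒ h = tᵢ·V₁/(2 cos θ_c) = 0.0094·1541/(2·0.9132) = 7.93 m.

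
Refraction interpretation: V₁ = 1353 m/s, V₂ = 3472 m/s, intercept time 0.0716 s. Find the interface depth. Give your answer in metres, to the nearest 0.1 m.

h = tᵢ·V₁·V₂ / (2·√(V₂²−V₁²)).
√(V₂²−V₁²) = √(3472² − 1353²) = 3197.5 m/s.
h = 0.0716 s × 1353 × 3472 / (2 × 3197.5) = 52.60 m.

52.6 m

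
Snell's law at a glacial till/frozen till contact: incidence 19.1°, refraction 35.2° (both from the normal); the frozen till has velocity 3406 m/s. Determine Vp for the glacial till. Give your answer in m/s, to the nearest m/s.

1933 m/s

sin 19.1° = 0.3272; sin 35.2° = 0.5764.
V₁ = V₂·(sin θ₁/sin θ₂) = 3406·(0.3272/0.5764) = 1933.45 m/s.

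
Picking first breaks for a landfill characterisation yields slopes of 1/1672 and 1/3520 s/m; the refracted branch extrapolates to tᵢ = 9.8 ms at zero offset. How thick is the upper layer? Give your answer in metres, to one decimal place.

9.3 m

θ_c = arcsin(1672/3520) = 28.36°; cos θ_c = 0.8800.
tᵢ = 2h cos θ_c/V₁ ⇒ h = tᵢ·V₁/(2 cos θ_c) = 0.0098·1672/(2·0.8800) = 9.31 m.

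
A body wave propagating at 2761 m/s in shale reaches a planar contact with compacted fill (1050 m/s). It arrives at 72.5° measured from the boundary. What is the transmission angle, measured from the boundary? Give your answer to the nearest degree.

83°

Convert to the normal: θ₁ = 90° − 72.5° = 17.5°.
sin θ₁/V₁ = sin θ₂/V₂ ⇒ sin θ₂ = 1050·sin 17.5°/2761 = 1050·0.3007/2761 = 0.1144.
θ₂ = arcsin 0.1144 = 6.57° from the normal.
From the interface: 90° − 6.57° = 83.43°.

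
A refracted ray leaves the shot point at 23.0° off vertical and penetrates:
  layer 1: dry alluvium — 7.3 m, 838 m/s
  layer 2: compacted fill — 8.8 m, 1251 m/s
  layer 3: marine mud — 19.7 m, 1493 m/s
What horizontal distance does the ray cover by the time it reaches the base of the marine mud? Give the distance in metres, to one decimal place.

Apply Snell's law at each interface; in layer i the horizontal offset is hᵢ·tan θᵢ.
Layer 1: θ = 23.00°; offset = 7.3·tan 23.00° = 3.099 m.
Layer 2: sin θ = 1251·sin 23.0°/838 = 0.5833, θ = 35.68°; offset = 8.8·tan 35.68° = 6.319 m.
Layer 3: sin θ = 1493·sin 23.0°/838 = 0.6961, θ = 44.12°; offset = 19.7·tan 44.12° = 19.102 m.
Σ offsets = 28.521 m.

28.5 m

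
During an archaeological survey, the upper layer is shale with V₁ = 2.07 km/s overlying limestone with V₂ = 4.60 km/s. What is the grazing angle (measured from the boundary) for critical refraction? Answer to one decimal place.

63.3°

At critical incidence the refracted ray runs along the interface (θ₂ = 90°), so sin θ_c = V₁/V₂.
θ_c = arcsin(2.07/4.60) = arcsin 0.4500 = 26.74°.
Measured from the interface: 90° − 26.74° = 63.26°.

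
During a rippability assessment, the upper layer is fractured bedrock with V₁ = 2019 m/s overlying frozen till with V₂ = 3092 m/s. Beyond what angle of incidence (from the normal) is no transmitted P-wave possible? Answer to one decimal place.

40.8°

Critical incidence: sin θ_c = V₁/V₂ = 2019/3092 = 0.6530.
θ_c = arcsin 0.6530 = 40.77°.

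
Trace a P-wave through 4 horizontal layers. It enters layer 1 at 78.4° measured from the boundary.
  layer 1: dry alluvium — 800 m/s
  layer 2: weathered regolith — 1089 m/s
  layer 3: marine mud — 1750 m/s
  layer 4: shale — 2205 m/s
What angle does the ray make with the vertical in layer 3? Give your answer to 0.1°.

26.1°

From the normal: θ₁ = 90° − 78.4° = 11.6°.
Snell's law across each interface conserves sin θ / V, so sin θ_3 = V_3·sin θ₁/V₁.
sin θ_3 = 1750 × sin 11.6° / 800 = 0.4399.
θ_3 = arcsin 0.4399 = 26.09°.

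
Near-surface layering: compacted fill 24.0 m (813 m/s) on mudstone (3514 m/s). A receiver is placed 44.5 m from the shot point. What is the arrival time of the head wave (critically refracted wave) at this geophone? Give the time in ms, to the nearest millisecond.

t = x/V₂ + 2h·√(V₂²−V₁²)/(V₁V₂).
√(V₂²−V₁²) = √(3514²−813²) = 3418.7 m/s; delay term = 2·24.0·3418.7/(813·3514) = 0.05744 s.
t = 44.5/3514 + 0.05744 = 0.07010 s.

70 ms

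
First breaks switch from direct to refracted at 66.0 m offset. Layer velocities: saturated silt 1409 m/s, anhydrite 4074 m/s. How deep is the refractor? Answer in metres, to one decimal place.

23.0 m

x_cross = 2h·√((V₂+V₁)/(V₂−V₁)) → h = x_cross / (2·√((V₂+V₁)/(V₂−V₁))).
√((V₂+V₁)/(V₂−V₁)) = √((4074+1409)/(4074−1409)) = 1.4344.
h = 66.0 / (2·1.4344) = 23.01 m.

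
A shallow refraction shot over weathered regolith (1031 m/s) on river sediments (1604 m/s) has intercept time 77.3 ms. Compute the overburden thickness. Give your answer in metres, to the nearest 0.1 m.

θ_c = arcsin(1031/1604) = 40.00°; cos θ_c = 0.7661.
tᵢ = 2h cos θ_c/V₁ ⇒ h = tᵢ·V₁/(2 cos θ_c) = 0.0773·1031/(2·0.7661) = 52.02 m.

52.0 m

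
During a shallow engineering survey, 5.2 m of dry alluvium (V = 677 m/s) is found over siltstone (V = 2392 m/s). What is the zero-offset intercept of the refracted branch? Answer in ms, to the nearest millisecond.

15 ms

tᵢ = 2h·√(V₂²−V₁²)/(V₁V₂).
√(V₂²−V₁²) = √(2392²−677²) = 2294.2 m/s.
tᵢ = 2·5.2·2294.2/(677·2392) = 0.01473 s.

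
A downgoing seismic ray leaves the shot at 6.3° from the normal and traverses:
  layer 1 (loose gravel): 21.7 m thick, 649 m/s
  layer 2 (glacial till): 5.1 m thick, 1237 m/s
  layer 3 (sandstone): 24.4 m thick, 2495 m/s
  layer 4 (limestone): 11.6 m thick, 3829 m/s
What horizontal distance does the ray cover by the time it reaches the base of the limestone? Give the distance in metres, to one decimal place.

24.7 m

Apply Snell's law at each interface; in layer i the horizontal offset is hᵢ·tan θᵢ.
Layer 1: θ = 6.30°; offset = 21.7·tan 6.30° = 2.396 m.
Layer 2: sin θ = 1237·sin 6.3°/649 = 0.2092, θ = 12.07°; offset = 5.1·tan 12.07° = 1.091 m.
Layer 3: sin θ = 2495·sin 6.3°/649 = 0.4219, θ = 24.95°; offset = 24.4·tan 24.95° = 11.353 m.
Layer 4: sin θ = 3829·sin 6.3°/649 = 0.6474, θ = 40.35°; offset = 11.6·tan 40.35° = 9.854 m.
Σ offsets = 24.693 m.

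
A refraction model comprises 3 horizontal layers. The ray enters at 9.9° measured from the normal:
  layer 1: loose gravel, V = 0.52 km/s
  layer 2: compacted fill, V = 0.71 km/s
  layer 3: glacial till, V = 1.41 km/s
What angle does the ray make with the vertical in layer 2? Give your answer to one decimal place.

Ray parameter p = sin 9.9° / 0.52 = 3.3063e-01 s/km.
sin θ_2 = p·V_2 = 3.3063e-01 × 0.71 = 0.2347.
θ_2 = arcsin 0.2347 = 13.58°.

13.6°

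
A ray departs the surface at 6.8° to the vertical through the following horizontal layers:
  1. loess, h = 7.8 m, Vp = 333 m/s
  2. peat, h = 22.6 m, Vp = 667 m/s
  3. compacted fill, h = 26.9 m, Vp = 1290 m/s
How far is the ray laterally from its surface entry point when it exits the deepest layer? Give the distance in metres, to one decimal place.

Apply Snell's law at each interface; in layer i the horizontal offset is hᵢ·tan θᵢ.
Layer 1: θ = 6.80°; offset = 7.8·tan 6.80° = 0.930 m.
Layer 2: sin θ = 667·sin 6.8°/333 = 0.2372, θ = 13.72°; offset = 22.6·tan 13.72° = 5.517 m.
Layer 3: sin θ = 1290·sin 6.8°/333 = 0.4587, θ = 27.30°; offset = 26.9·tan 27.30° = 13.885 m.
Total horizontal offset = 20.333 m.

20.3 m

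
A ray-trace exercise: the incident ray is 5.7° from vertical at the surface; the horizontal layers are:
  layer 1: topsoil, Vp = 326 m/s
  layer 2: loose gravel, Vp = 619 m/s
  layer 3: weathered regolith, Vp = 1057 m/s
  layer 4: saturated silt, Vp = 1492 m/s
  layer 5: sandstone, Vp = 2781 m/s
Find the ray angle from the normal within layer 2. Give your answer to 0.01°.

Ray parameter p = sin 5.7° / 326 = 3.0466e-04 s/m.
sin θ_2 = p·V_2 = 3.0466e-04 × 619 = 0.1886.
θ_2 = arcsin 0.1886 = 10.87°.

10.87°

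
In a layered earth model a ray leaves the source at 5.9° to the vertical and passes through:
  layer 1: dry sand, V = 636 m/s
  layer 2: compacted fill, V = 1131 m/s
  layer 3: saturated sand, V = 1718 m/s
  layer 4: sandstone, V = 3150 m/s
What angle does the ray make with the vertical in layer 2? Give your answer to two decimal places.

Ray parameter p = sin 5.9° / 636 = 1.6162e-04 s/m.
sin θ_2 = p·V_2 = 1.6162e-04 × 1131 = 0.1828.
θ_2 = arcsin 0.1828 = 10.53°.

10.53°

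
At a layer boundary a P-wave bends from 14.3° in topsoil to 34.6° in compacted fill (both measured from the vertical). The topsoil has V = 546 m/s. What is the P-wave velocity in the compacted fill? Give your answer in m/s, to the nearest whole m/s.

1255 m/s

sin 14.3° = 0.2470; sin 34.6° = 0.5678.
V₂ = V₁·(sin θ₂/sin θ₁) = 546·(0.5678/0.2470) = 1255.24 m/s.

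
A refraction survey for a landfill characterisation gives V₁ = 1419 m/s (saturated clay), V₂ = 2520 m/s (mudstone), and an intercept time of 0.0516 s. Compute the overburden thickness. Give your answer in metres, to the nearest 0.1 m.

44.3 m

h = tᵢ·V₁·V₂ / (2·√(V₂²−V₁²)).
√(V₂²−V₁²) = √(2520² − 1419²) = 2082.5 m/s.
h = 0.0516 s × 1419 × 2520 / (2 × 2082.5) = 44.30 m.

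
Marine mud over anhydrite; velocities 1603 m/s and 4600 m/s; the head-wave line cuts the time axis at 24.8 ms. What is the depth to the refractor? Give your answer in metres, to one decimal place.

21.2 m

h = tᵢ·V₁·V₂ / (2·√(V₂²−V₁²)).
√(V₂²−V₁²) = √(4600² − 1603²) = 4311.7 m/s.
h = 0.0248 s × 1603 × 4600 / (2 × 4311.7) = 21.21 m.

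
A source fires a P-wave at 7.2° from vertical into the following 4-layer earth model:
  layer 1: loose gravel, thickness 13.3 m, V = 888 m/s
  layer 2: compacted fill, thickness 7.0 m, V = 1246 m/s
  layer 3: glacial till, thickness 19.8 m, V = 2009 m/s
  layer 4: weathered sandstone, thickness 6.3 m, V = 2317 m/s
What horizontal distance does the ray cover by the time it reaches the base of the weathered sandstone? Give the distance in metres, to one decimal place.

11.0 m

Ray parameter p = sin 7.2° / 888 m/s = 1.4114e-04 s/m.
Layer 1: θ = 7.20°; offset = 13.3·tan 7.20° = 1.680 m.
Layer 2: sin θ = p·1246 = 0.1759 → θ = 10.13°; offset = 7.0·tan 10.13° = 1.251 m.
Layer 3: sin θ = p·2009 = 0.2836 → θ = 16.47°; offset = 19.8·tan 16.47° = 5.855 m.
Layer 4: sin θ = p·2317 = 0.3270 → θ = 19.09°; offset = 6.3·tan 19.09° = 2.180 m.
Summing the layer offsets gives 10.965 m.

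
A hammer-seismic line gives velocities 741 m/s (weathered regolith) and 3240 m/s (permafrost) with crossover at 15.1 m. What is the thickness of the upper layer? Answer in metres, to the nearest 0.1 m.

6.0 m

x_cross = 2h·√((V₂+V₁)/(V₂−V₁)) → h = x_cross / (2·√((V₂+V₁)/(V₂−V₁))).
√((V₂+V₁)/(V₂−V₁)) = √((3240+741)/(3240−741)) = 1.2622.
h = 15.1 / (2·1.2622) = 5.98 m.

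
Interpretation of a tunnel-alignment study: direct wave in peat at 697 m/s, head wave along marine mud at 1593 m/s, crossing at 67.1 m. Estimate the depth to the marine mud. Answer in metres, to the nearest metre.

21 m

x_cross = 2h·√((V₂+V₁)/(V₂−V₁)) → h = x_cross / (2·√((V₂+V₁)/(V₂−V₁))).
√((V₂+V₁)/(V₂−V₁)) = √((1593+697)/(1593−697)) = 1.5987.
h = 67.1 / (2·1.5987) = 20.99 m.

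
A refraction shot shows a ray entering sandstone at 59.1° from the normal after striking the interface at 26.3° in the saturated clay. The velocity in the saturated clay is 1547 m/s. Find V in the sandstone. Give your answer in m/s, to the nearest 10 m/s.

3000 m/s

sin 26.3° = 0.4431; sin 59.1° = 0.8581.
V₂ = V₁·(sin θ₂/sin θ₁) = 1547·(0.8581/0.4431) = 2995.97 m/s.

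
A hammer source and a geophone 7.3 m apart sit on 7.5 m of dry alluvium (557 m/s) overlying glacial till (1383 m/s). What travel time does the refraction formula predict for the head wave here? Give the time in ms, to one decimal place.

29.9 ms

θ_c = arcsin(V₁/V₂) = arcsin(557/1383) = 23.75°, cos θ_c = 0.9153.
Intercept time tᵢ = 2h cos θ_c / V₁ = 2·7.5·0.9153/557 = 0.02465 s.
t = x/V₂ + tᵢ = 7.3/1383 + 0.02465 = 0.02993 s.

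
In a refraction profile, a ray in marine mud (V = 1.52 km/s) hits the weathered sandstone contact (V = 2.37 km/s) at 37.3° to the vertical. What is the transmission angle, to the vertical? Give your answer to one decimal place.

70.9°

Snell's law: sin θ₂ = (V₂/V₁)·sin θ₁ = (2.37/1.52)·sin 37.3° = 0.9449.
θ₂ = arcsin 0.9449 = 70.89° from the normal.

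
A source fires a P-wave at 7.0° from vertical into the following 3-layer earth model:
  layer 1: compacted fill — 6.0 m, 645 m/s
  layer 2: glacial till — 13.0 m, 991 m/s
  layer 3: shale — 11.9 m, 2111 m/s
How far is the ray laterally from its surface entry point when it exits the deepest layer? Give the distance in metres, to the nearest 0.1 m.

8.4 m

Apply Snell's law at each interface; in layer i the horizontal offset is hᵢ·tan θᵢ.
Layer 1: θ = 7.00°; offset = 6.0·tan 7.00° = 0.737 m.
Layer 2: sin θ = 991·sin 7.0°/645 = 0.1872, θ = 10.79°; offset = 13.0·tan 10.79° = 2.478 m.
Layer 3: sin θ = 2111·sin 7.0°/645 = 0.3989, θ = 23.51°; offset = 11.9·tan 23.51° = 5.176 m.
Summing the layer offsets gives 8.391 m.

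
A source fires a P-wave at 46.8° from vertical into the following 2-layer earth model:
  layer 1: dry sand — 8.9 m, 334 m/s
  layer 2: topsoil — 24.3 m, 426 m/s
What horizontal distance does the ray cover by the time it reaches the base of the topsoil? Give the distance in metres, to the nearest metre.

71 m

Apply Snell's law at each interface; in layer i the horizontal offset is hᵢ·tan θᵢ.
Layer 1: θ = 46.80°; offset = 8.9·tan 46.80° = 9.478 m.
Layer 2: sin θ = 426·sin 46.8°/334 = 0.9298, θ = 68.40°; offset = 24.3·tan 68.40° = 61.368 m.
Total horizontal offset = 70.845 m.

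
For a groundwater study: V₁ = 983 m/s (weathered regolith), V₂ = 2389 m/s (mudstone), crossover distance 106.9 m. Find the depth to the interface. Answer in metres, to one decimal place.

x_cross = 2h·√((V₂+V₁)/(V₂−V₁)) → h = x_cross / (2·√((V₂+V₁)/(V₂−V₁))).
√((V₂+V₁)/(V₂−V₁)) = √((2389+983)/(2389−983)) = 1.5486.
h = 106.9 / (2·1.5486) = 34.51 m.

34.5 m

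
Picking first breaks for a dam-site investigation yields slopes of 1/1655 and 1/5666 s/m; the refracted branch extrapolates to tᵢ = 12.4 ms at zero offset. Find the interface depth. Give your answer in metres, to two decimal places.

10.73 m

θ_c = arcsin(1655/5666) = 16.98°; cos θ_c = 0.9564.
tᵢ = 2h cos θ_c/V₁ ⇒ h = tᵢ·V₁/(2 cos θ_c) = 0.0124·1655/(2·0.9564) = 10.73 m.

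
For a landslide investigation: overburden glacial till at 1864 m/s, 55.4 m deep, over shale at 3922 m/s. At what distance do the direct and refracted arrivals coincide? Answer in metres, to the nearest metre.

θ_c = arcsin(1864/3922) = 28.38°, so cos θ_c = 0.8798 and tᵢ = 2h cos θ_c/V₁ = 0.0523 s.
At crossover x/V₁ = x/V₂ + tᵢ ⇒ x = tᵢ/(1/V₁ − 1/V₂) = 0.05230/(5.3648e-04 − 2.5497e-04) = 185.78 m.

186 m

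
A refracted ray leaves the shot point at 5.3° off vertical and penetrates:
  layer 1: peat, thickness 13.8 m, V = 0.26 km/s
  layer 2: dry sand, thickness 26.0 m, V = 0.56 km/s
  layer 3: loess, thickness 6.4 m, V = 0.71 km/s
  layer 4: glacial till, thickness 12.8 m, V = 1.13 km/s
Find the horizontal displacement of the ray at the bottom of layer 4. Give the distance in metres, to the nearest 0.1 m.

13.8 m

Ray parameter p = sin 5.3° / 0.26 km/s = 3.5527e-01 s/km.
Layer 1: θ = 5.30°; offset = 13.8·tan 5.30° = 1.280 m.
Layer 2: sin θ = p·0.56 = 0.1990 → θ = 11.48°; offset = 26.0·tan 11.48° = 5.278 m.
Layer 3: sin θ = p·0.71 = 0.2522 → θ = 14.61°; offset = 6.4·tan 14.61° = 1.668 m.
Layer 4: sin θ = p·1.13 = 0.4015 → θ = 23.67°; offset = 12.8·tan 23.67° = 5.611 m.
Σ offsets = 13.837 m.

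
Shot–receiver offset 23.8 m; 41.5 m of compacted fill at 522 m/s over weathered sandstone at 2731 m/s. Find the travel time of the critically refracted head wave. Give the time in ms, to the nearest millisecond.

165 ms

θ_c = arcsin(V₁/V₂) = arcsin(522/2731) = 11.02°, cos θ_c = 0.9816.
Intercept time tᵢ = 2h cos θ_c / V₁ = 2·41.5·0.9816/522 = 0.15607 s.
t = x/V₂ + tᵢ = 23.8/2731 + 0.15607 = 0.16479 s.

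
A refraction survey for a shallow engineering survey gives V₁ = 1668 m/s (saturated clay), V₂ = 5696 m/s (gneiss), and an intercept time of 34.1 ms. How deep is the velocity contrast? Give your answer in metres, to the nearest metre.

h = tᵢ·V₁·V₂ / (2·√(V₂²−V₁²)).
√(V₂²−V₁²) = √(5696² − 1668²) = 5446.3 m/s.
h = 0.0341 s × 1668 × 5696 / (2 × 5446.3) = 29.74 m.

30 m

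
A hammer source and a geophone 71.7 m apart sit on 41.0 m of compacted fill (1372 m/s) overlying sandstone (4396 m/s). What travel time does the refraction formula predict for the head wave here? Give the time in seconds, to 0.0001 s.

θ_c = arcsin(V₁/V₂) = arcsin(1372/4396) = 18.19°, cos θ_c = 0.9500.
Intercept time tᵢ = 2h cos θ_c / V₁ = 2·41.0·0.9500/1372 = 0.05678 s.
t = x/V₂ + tᵢ = 71.7/4396 + 0.05678 = 0.07309 s.

0.0731 s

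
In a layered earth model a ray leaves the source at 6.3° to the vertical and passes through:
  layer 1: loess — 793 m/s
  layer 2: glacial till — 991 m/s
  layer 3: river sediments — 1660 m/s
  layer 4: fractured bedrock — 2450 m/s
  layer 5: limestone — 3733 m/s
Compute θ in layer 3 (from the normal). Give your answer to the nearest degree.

Snell's law across each interface conserves sin θ / V, so sin θ_3 = V_3·sin θ₁/V₁.
sin θ_3 = 1660 × sin 6.3° / 793 = 0.2297.
θ_3 = arcsin 0.2297 = 13.28°.

13°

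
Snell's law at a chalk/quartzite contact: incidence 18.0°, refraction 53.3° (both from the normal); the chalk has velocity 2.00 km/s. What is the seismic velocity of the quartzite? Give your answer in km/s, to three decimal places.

Snell's law: sin 18.0°/V₁ = sin 53.3°/V₂.
V₂ = V₁·sin 53.3°/sin 18.0° = 2.00 × 2.5946 = 5.189 km/s.

5.189 km/s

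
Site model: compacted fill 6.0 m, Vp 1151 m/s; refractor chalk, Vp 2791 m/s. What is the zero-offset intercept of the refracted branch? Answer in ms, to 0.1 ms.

tᵢ = 2h·√(V₂²−V₁²)/(V₁V₂).
√(V₂²−V₁²) = √(2791²−1151²) = 2542.6 m/s.
tᵢ = 2·6.0·2542.6/(1151·2791) = 0.00950 s.

9.5 ms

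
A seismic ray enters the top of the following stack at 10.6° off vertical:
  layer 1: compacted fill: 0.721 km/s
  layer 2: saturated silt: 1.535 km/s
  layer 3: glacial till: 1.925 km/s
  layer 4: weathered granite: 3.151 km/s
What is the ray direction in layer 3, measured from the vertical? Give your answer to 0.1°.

29.4°

Snell's law across each interface conserves sin θ / V, so sin θ_3 = V_3·sin θ₁/V₁.
sin θ_3 = 1.925 × sin 10.6° / 0.721 = 0.4911.
θ_3 = 29.42° from the vertical.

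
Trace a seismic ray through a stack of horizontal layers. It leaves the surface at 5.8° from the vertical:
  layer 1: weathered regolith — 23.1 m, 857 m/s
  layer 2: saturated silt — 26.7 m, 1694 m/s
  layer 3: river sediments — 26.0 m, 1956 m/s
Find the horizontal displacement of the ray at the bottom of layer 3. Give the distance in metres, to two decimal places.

Ray parameter p = sin 5.8° / 857 m/s = 1.1792e-04 s/m.
Layer 1: θ = 5.80°; offset = 23.1·tan 5.80° = 2.3464 m.
Layer 2: sin θ = p·1694 = 0.1998 → θ = 11.52°; offset = 26.7·tan 11.52° = 5.4431 m.
Layer 3: sin θ = p·1956 = 0.2306 → θ = 13.34°; offset = 26.0·tan 13.34° = 6.1630 m.
Summing the layer offsets gives 13.9526 m.

13.95 m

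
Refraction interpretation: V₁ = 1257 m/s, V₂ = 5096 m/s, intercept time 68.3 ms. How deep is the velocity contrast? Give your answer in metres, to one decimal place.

44.3 m

h = tᵢ·V₁·V₂ / (2·√(V₂²−V₁²)).
√(V₂²−V₁²) = √(5096² − 1257²) = 4938.5 m/s.
h = 0.0683 s × 1257 × 5096 / (2 × 4938.5) = 44.30 m.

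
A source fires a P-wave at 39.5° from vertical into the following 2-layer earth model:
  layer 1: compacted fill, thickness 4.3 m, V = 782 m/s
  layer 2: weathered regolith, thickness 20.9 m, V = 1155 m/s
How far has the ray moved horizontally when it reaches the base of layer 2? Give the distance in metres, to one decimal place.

p = sin θ₁/V₁ = sin 39.5°/782 = 8.1340e-04 s/m is conserved through the stack.
Layer 1: θ = 39.50°; offset = 4.3·tan 39.50° = 3.545 m.
Layer 2: sin θ = p·1155 = 0.9395 → θ = 69.96°; offset = 20.9·tan 69.96° = 57.309 m.
Summing the layer offsets gives 60.854 m.

60.9 m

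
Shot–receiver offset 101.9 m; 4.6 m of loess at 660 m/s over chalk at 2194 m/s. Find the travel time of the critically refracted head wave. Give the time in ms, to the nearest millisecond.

t = x/V₂ + 2h·√(V₂²−V₁²)/(V₁V₂).
√(V₂²−V₁²) = √(2194²−660²) = 2092.4 m/s; delay term = 2·4.6·2092.4/(660·2194) = 0.01329 s.
t = 101.9/2194 + 0.01329 = 0.05974 s.

60 ms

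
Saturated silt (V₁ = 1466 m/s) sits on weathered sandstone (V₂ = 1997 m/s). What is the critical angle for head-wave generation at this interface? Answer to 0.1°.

47.2°

Critical incidence: sin θ_c = V₁/V₂ = 1466/1997 = 0.7341.
θ_c = arcsin 0.7341 = 47.23°.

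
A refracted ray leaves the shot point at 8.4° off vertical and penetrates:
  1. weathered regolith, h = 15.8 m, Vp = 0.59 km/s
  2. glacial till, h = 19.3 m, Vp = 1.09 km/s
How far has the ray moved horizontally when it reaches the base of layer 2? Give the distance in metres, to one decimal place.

7.7 m

p = sin θ₁/V₁ = sin 8.4°/0.59 = 2.4760e-01 s/km is conserved through the stack.
Layer 1: θ = 8.40°; offset = 15.8·tan 8.40° = 2.333 m.
Layer 2: sin θ = p·1.09 = 0.2699 → θ = 15.66°; offset = 19.3·tan 15.66° = 5.409 m.
Σ offsets = 7.743 m.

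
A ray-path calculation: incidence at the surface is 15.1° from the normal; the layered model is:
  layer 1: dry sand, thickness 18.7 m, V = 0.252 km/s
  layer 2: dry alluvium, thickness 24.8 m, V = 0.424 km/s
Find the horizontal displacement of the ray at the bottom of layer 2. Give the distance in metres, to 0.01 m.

17.14 m

p = sin θ₁/V₁ = sin 15.1°/0.252 = 1.0337e+00 s/km is conserved through the stack.
Layer 1: θ = 15.10°; offset = 18.7·tan 15.10° = 5.0456 m.
Layer 2: sin θ = p·0.424 = 0.4383 → θ = 26.00°; offset = 24.8·tan 26.00° = 12.0937 m.
Summing the layer offsets gives 17.1393 m.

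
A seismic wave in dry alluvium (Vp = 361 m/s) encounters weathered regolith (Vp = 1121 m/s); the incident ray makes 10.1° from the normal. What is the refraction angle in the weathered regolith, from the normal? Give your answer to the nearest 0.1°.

sin θ₁/V₁ = sin θ₂/V₂ ⇒ sin θ₂ = 1121·sin 10.1°/361 = 1121·0.1754/361 = 0.5446.
θ₂ = arcsin 0.5446 = 32.99° from the normal.

33.0°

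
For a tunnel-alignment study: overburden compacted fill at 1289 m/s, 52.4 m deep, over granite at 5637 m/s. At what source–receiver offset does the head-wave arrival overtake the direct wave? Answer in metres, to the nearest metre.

132 m

x_cross = 2h·√((V₂+V₁)/(V₂−V₁)).
(V₂+V₁)/(V₂−V₁) = (5637+1289)/(5637−1289) = 1.5929; √ = 1.2621.
x_cross = 2·52.4·1.2621 = 132.27 m.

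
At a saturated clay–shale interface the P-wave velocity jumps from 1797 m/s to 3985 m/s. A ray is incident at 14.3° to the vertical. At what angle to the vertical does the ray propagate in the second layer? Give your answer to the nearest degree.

33°

Snell's law: sin θ₂ = (V₂/V₁)·sin θ₁ = (3985/1797)·sin 14.3° = 0.5477.
θ₂ = sin⁻¹(0.5477) = 33.21° (from vertical).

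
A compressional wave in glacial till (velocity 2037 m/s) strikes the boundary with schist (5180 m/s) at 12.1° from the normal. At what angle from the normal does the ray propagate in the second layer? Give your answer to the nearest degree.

32°

sin θ₁/V₁ = sin θ₂/V₂ ⇒ sin θ₂ = 5180·sin 12.1°/2037 = 5180·0.2096/2037 = 0.5331.
θ₂ = arcsin 0.5331 = 32.21° from the normal.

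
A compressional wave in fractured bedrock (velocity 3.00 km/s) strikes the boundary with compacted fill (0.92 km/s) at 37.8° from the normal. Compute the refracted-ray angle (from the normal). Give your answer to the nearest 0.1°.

10.8°

Snell's law: sin θ₂ = (V₂/V₁)·sin θ₁ = (0.92/3.00)·sin 37.8° = 0.1880.
θ₂ = sin⁻¹(0.1880) = 10.83° (from vertical).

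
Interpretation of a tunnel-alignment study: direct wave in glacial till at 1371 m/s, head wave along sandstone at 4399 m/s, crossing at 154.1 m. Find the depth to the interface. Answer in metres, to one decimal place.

x_cross = 2h·√((V₂+V₁)/(V₂−V₁)) → h = x_cross / (2·√((V₂+V₁)/(V₂−V₁))).
√((V₂+V₁)/(V₂−V₁)) = √((4399+1371)/(4399−1371)) = 1.3804.
h = 154.1 / (2·1.3804) = 55.82 m.

55.8 m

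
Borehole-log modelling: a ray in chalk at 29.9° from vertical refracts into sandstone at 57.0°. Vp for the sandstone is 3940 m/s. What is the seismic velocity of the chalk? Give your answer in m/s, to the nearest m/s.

sin 29.9° = 0.4985; sin 57.0° = 0.8387.
V₁ = V₂·(sin θ₁/sin θ₂) = 3940·(0.4985/0.8387) = 2341.85 m/s.

2342 m/s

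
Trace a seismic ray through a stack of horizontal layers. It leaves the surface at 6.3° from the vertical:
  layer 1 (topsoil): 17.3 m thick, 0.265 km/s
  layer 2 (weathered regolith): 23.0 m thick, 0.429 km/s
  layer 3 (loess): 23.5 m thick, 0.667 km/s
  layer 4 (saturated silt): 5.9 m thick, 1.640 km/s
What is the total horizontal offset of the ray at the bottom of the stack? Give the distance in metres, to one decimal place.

18.3 m

Apply Snell's law at each interface; in layer i the horizontal offset is hᵢ·tan θᵢ.
Layer 1: θ = 6.30°; offset = 17.3·tan 6.30° = 1.910 m.
Layer 2: sin θ = 0.429·sin 6.3°/0.265 = 0.1776, θ = 10.23°; offset = 23.0·tan 10.23° = 4.152 m.
Layer 3: sin θ = 0.667·sin 6.3°/0.265 = 0.2762, θ = 16.03°; offset = 23.5·tan 16.03° = 6.753 m.
Layer 4: sin θ = 1.640·sin 6.3°/0.265 = 0.6791, θ = 42.77°; offset = 5.9·tan 42.77° = 5.459 m.
Summing the layer offsets gives 18.274 m.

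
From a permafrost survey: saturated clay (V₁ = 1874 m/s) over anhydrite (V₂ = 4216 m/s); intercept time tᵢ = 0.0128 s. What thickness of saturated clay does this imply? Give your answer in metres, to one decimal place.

θ_c = arcsin(1874/4216) = 26.39°; cos θ_c = 0.8958.
tᵢ = 2h cos θ_c/V₁ ⇒ h = tᵢ·V₁/(2 cos θ_c) = 0.0128·1874/(2·0.8958) = 13.39 m.

13.4 m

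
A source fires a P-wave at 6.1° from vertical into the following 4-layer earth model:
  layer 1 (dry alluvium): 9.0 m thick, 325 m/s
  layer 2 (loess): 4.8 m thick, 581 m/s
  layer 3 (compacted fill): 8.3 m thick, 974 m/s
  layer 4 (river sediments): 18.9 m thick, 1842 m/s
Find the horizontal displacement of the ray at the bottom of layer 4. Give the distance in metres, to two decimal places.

Apply Snell's law at each interface; in layer i the horizontal offset is hᵢ·tan θᵢ.
Layer 1: θ = 6.10°; offset = 9.0·tan 6.10° = 0.9618 m.
Layer 2: sin θ = 581·sin 6.1°/325 = 0.1900, θ = 10.95°; offset = 4.8·tan 10.95° = 0.9288 m.
Layer 3: sin θ = 974·sin 6.1°/325 = 0.3185, θ = 18.57°; offset = 8.3·tan 18.57° = 2.7884 m.
Layer 4: sin θ = 1842·sin 6.1°/325 = 0.6023, θ = 37.03°; offset = 18.9·tan 37.03° = 14.2591 m.
Summing the layer offsets gives 18.9382 m.

18.94 m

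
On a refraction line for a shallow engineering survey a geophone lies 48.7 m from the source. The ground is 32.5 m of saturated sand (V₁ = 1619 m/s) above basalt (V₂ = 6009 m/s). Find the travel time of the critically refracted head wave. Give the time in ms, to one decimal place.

46.8 ms

θ_c = arcsin(V₁/V₂) = arcsin(1619/6009) = 15.63°, cos θ_c = 0.9630.
Intercept time tᵢ = 2h cos θ_c / V₁ = 2·32.5·0.9630/1619 = 0.03866 s.
t = x/V₂ + tᵢ = 48.7/6009 + 0.03866 = 0.04677 s.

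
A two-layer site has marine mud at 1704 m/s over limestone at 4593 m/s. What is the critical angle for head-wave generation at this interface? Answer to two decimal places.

21.78°

At critical incidence the refracted ray runs along the interface (θ₂ = 90°), so sin θ_c = V₁/V₂.
θ_c = arcsin(1704/4593) = arcsin 0.3710 = 21.78°.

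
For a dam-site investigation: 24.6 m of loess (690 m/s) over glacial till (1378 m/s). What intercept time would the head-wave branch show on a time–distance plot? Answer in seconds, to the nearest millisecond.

tᵢ = 2h·√(V₂²−V₁²)/(V₁V₂).
√(V₂²−V₁²) = √(1378²−690²) = 1192.8 m/s.
tᵢ = 2·24.6·1192.8/(690·1378) = 0.06172 s.

0.062 s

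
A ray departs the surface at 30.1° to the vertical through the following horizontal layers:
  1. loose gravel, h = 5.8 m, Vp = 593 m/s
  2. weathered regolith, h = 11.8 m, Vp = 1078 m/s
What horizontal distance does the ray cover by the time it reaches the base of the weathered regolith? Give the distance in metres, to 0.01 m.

Ray parameter p = sin 30.1° / 593 m/s = 8.4572e-04 s/m.
Layer 1: θ = 30.10°; offset = 5.8·tan 30.10° = 3.3621 m.
Layer 2: sin θ = p·1078 = 0.9117 → θ = 65.74°; offset = 11.8·tan 65.74° = 26.1817 m.
Σ offsets = 29.5439 m.

29.54 m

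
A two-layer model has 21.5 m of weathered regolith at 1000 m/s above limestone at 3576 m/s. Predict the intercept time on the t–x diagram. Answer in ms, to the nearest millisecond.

41 ms

θ_c = arcsin(V₁/V₂) = arcsin(1000/3576) = 16.24°; cos θ_c = 0.9601.
tᵢ = 2h·cos θ_c / V₁ = 2·21.5·0.9601 / 1000 = 0.04128 s.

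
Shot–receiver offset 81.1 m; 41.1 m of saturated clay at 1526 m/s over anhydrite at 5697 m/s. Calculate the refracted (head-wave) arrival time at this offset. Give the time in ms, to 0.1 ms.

66.1 ms

t = x/V₂ + 2h·√(V₂²−V₁²)/(V₁V₂).
√(V₂²−V₁²) = √(5697²−1526²) = 5488.8 m/s; delay term = 2·41.1·5488.8/(1526·5697) = 0.05190 s.
t = 81.1/5697 + 0.05190 = 0.06613 s.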